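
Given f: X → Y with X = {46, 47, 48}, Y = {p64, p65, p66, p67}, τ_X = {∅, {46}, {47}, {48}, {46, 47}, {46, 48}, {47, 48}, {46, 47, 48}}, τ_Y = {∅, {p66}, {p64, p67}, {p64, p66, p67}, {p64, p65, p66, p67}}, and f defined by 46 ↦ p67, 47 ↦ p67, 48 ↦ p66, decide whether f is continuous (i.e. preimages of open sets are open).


f IS continuous.

Compute f^{-1}(U) for each U ∈ τ_Y:
  U = ∅: f^{-1}(U) = ∅ ∈ τ_X ✓.
  U = {p66}: f^{-1}(U) = {48} ∈ τ_X ✓.
  U = {p64, p67}: f^{-1}(U) = {46, 47} ∈ τ_X ✓.
  U = {p64, p66, p67}: f^{-1}(U) = {46, 47, 48} ∈ τ_X ✓.
  U = {p64, p65, p66, p67}: f^{-1}(U) = {46, 47, 48} ∈ τ_X ✓.
Every preimage lies in τ_X, so f IS continuous.


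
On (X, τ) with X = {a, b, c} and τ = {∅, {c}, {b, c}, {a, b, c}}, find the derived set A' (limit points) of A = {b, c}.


A' = {a, b}

For each x ∈ X, list the open sets U ∈ τ with x ∈ U, then check whether U ∩ (A ∖ {x}) ≠ ∅ for every such U.
  x = a: opens ∋ x are {a, b, c}; each meets A ∖ {a}, so x IS a limit point.
  x = b: opens ∋ x are {b, c}, {a, b, c}; each meets A ∖ {b}, so x IS a limit point.
  x = c: open {c} ∋ x has {c} ∩ (A ∖ {c}) = ∅, so x is NOT a limit point.
Collecting: A' = {a, b}.


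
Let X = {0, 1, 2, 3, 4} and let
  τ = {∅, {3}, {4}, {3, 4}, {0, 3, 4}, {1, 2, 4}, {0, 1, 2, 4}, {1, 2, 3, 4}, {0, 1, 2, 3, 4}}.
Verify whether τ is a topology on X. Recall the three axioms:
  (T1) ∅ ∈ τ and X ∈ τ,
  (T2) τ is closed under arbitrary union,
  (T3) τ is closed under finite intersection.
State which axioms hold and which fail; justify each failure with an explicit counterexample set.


τ is NOT a topology on X.

Axiom (T1): ∅ ∈ τ? Yes; X ∈ τ? Yes.
Axiom (T2/T3): check pairwise unions and intersections of members of τ.
Counterexample for (T3): {0, 3, 4} ∩ {0, 1, 2, 4} = {0, 4} ∉ τ. Therefore τ is NOT a topology.


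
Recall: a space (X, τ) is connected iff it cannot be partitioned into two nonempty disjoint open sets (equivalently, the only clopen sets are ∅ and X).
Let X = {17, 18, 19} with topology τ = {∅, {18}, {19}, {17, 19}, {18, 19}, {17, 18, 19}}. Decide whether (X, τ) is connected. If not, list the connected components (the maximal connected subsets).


(X, τ) is disconnected; components = [{18}, {17, 19}].

Find clopen sets (U ∈ τ with X ∖ U ∈ τ):
  U = ∅, X ∖ U = {17, 18, 19} — both open, so U is clopen.
  U = {18}, X ∖ U = {17, 19} — both open, so U is clopen.
  U = {17, 19}, X ∖ U = {18} — both open, so U is clopen.
  U = {17, 18, 19}, X ∖ U = ∅ — both open, so U is clopen.
Nontrivial clopen(s) exist: e.g. {17, 19}. So (X, τ) is disconnected.
Compute connected components by grouping points that agree on all clopens:
  component: {18}
  component: {17, 19}


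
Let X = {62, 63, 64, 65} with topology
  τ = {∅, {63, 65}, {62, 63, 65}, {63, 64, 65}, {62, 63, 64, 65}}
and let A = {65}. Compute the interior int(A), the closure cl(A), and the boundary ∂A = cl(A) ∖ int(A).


int(A) = ∅, cl(A) = {62, 63, 64, 65}, ∂A = {62, 63, 64, 65}.

Closed sets in (X, τ) are complements of opens:
  closed(X, τ) = {∅, {62}, {64}, {62, 64}, {62, 63, 64, 65}}.
int(A) = ⋃ {U ∈ τ : U ⊆ A}. Opens contained in A: ∅.
Taking the union of these: int(A) = ∅.
cl(A) = ⋂ {C closed : A ⊆ C}. Closed sets containing A: {62, 63, 64, 65}.
Intersecting these: cl(A) = {62, 63, 64, 65}.
∂A = cl(A) ∖ int(A) = {62, 63, 64, 65} ∖ ∅ = {62, 63, 64, 65}.


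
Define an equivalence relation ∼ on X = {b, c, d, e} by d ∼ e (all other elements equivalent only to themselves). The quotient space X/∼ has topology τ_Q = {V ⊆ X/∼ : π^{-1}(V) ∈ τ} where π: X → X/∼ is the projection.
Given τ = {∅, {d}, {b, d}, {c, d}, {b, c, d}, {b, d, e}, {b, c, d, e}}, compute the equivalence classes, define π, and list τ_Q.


X/∼ = {[b], [c], [d=e]}; |τ_Q| = 3.

Equivalence classes: [b], [c], [d=e].
Quotient map π: X → X/∼ sends b ↦ [b], c ↦ [c], d ↦ [d=e], e ↦ [d=e].
For each subset V ⊆ X/∼, compute π^{-1}(V) ⊆ X and check whether π^{-1}(V) ∈ τ. V is open in τ_Q iff π^{-1}(V) ∈ τ.
  V = {}: π^{-1}(V) = ∅ ∈ τ ✓.
  V = {[b]}: π^{-1}(V) = {b} ∉ τ ✗.
  V = {[c]}: π^{-1}(V) = {c} ∉ τ ✗.
  V = {[b], [c]}: π^{-1}(V) = {b, c} ∉ τ ✗.
  V = {[d=e]}: π^{-1}(V) = {d, e} ∉ τ ✗.
  V = {[b], [d=e]}: π^{-1}(V) = {b, d, e} ∈ τ ✓.
  V = {[c], [d=e]}: π^{-1}(V) = {c, d, e} ∉ τ ✗.
  V = {[b], [c], [d=e]}: π^{-1}(V) = {b, c, d, e} ∈ τ ✓.
Open sets in the quotient: τ_Q = {{}, {[b], [d=e]}, {[b], [c], [d=e]}} (3 elements).


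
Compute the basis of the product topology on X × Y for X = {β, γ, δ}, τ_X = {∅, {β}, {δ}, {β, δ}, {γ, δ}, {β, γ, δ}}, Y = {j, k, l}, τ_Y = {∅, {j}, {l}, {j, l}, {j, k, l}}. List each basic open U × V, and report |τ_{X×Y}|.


Basis B = {∅ × ∅, {β} × {j}, {β} × {l}, {δ} × {j}, {δ} × {l}, {β} × {j, l}, {β, δ} × {j}, {β, δ} × {l}, {γ, δ} × {j}, {γ, δ} × {l}, {δ} × {j, l}, {β} × {j, k, l}, {β, γ, δ} × {j}, {β, γ, δ} × {l}, {δ} × {j, k, l}, {β, δ} × {j, l}, {γ, δ} × {j, l}, {β, δ} × {j, k, l}, {β, γ, δ} × {j, l}, {γ, δ} × {j, k, l}, {β, γ, δ} × {j, k, l}}; |τ_{X×Y}| = 70.

Enumerate products U × V with U ∈ τ_X, V ∈ τ_Y (deduplicated):
  ∅ × ∅ = {} (∅)
  {β} × {j} = {(β,j)}
  {β} × {l} = {(β,l)}
  {δ} × {j} = {(δ,j)}
  {δ} × {l} = {(δ,l)}
  {β} × {j, l} = {(β,j), (β,l)}
  {β, δ} × {j} = {(β,j), (δ,j)}
  {β, δ} × {l} = {(β,l), (δ,l)}
  {γ, δ} × {j} = {(γ,j), (δ,j)}
  {γ, δ} × {l} = {(γ,l), (δ,l)}
  {δ} × {j, l} = {(δ,j), (δ,l)}
  {β} × {j, k, l} = {(β,j), (β,k), (β,l)}
  {β, γ, δ} × {j} = {(β,j), (γ,j), (δ,j)}
  {β, γ, δ} × {l} = {(β,l), (γ,l), (δ,l)}
  {δ} × {j, k, l} = {(δ,j), (δ,k), (δ,l)}
  {β, δ} × {j, l} = {(β,j), (β,l), (δ,j), (δ,l)}
  {γ, δ} × {j, l} = {(γ,j), (γ,l), (δ,j), (δ,l)}
  {β, δ} × {j, k, l} = {(β,j), (β,k), (β,l), (δ,j), (δ,k), (δ,l)}
  {β, γ, δ} × {j, l} = {(β,j), (β,l), (γ,j), (γ,l), (δ,j), (δ,l)}
  {γ, δ} × {j, k, l} = {(γ,j), (γ,k), (γ,l), (δ,j), (δ,k), (δ,l)}
  {β, γ, δ} × {j, k, l} = {(β,j), (β,k), (β,l), (γ,j), (γ,k), (γ,l), (δ,j), (δ,k), (δ,l)}
These 21 distinct sets form the basis B.
Close under arbitrary unions to get τ_{X×Y}; counting gives |τ_{X×Y}| = 70.


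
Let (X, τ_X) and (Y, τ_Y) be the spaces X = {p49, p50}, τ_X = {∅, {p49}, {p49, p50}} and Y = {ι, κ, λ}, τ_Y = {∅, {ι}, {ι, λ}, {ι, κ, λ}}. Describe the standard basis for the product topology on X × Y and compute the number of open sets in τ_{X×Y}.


Basis B = {∅ × ∅, {p49} × {ι}, {p49} × {ι, λ}, {p49, p50} × {ι}, {p49} × {ι, κ, λ}, {p49, p50} × {ι, λ}, {p49, p50} × {ι, κ, λ}}; |τ_{X×Y}| = 10.

Enumerate products U × V with U ∈ τ_X, V ∈ τ_Y (deduplicated):
  ∅ × ∅ = {} (∅)
  {p49} × {ι} = {(p49,ι)}
  {p49} × {ι, λ} = {(p49,ι), (p49,λ)}
  {p49, p50} × {ι} = {(p49,ι), (p50,ι)}
  {p49} × {ι, κ, λ} = {(p49,ι), (p49,κ), (p49,λ)}
  {p49, p50} × {ι, λ} = {(p49,ι), (p49,λ), (p50,ι), (p50,λ)}
  {p49, p50} × {ι, κ, λ} = {(p49,ι), (p49,κ), (p49,λ), (p50,ι), (p50,κ), (p50,λ)}
These 7 distinct sets form the basis B.
Close under arbitrary unions to get τ_{X×Y}; counting gives |τ_{X×Y}| = 10.


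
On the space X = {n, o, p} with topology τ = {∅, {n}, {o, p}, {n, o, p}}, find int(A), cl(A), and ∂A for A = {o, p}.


int(A) = {o, p}, cl(A) = {o, p}, ∂A = ∅.

Closed sets in (X, τ) are complements of opens:
  closed(X, τ) = {∅, {n}, {o, p}, {n, o, p}}.
int(A) = ⋃ {U ∈ τ : U ⊆ A}. Opens contained in A: ∅, {o, p}.
Taking the union of these: int(A) = {o, p}.
cl(A) = ⋂ {C closed : A ⊆ C}. Closed sets containing A: {o, p}, {n, o, p}.
Intersecting these: cl(A) = {o, p}.
∂A = cl(A) ∖ int(A) = {o, p} ∖ {o, p} = ∅.


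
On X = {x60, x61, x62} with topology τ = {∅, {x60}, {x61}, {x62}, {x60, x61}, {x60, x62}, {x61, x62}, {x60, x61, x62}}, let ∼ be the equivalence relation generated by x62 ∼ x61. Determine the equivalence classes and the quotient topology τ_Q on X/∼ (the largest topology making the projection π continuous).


X/∼ = {[x60], [x61=x62]}; |τ_Q| = 4.

Equivalence classes: [x60], [x61=x62].
Quotient map π: X → X/∼ sends x60 ↦ [x60], x61 ↦ [x61=x62], x62 ↦ [x61=x62].
For each subset V ⊆ X/∼, compute π^{-1}(V) ⊆ X and check whether π^{-1}(V) ∈ τ. V is open in τ_Q iff π^{-1}(V) ∈ τ.
  V = {}: π^{-1}(V) = ∅ ∈ τ ✓.
  V = {[x60]}: π^{-1}(V) = {x60} ∈ τ ✓.
  V = {[x61=x62]}: π^{-1}(V) = {x61, x62} ∈ τ ✓.
  V = {[x60], [x61=x62]}: π^{-1}(V) = {x60, x61, x62} ∈ τ ✓.
Open sets in the quotient: τ_Q = {{}, {[x60]}, {[x61=x62]}, {[x60], [x61=x62]}} (4 elements).


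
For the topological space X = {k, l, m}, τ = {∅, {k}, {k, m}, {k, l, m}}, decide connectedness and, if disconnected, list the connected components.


(X, τ) is connected.

Find clopen sets (U ∈ τ with X ∖ U ∈ τ):
  U = ∅, X ∖ U = {k, l, m} — both open, so U is clopen.
  U = {k, l, m}, X ∖ U = ∅ — both open, so U is clopen.
Only trivial clopens (∅ and X) exist, so (X, τ) is connected.
Compute connected components by grouping points that agree on all clopens:
  component: {k, l, m}


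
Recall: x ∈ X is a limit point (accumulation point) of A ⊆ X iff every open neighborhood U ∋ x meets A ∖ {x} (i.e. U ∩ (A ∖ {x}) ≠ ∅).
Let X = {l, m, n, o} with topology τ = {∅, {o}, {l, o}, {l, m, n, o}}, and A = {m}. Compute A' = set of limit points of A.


A' = {n}

For each x ∈ X, list the open sets U ∈ τ with x ∈ U, then check whether U ∩ (A ∖ {x}) ≠ ∅ for every such U.
  x = l: open {l, o} ∋ x has {l, o} ∩ (A ∖ {l}) = ∅, so x is NOT a limit point.
  x = m: open {l, m, n, o} ∋ x has {l, m, n, o} ∩ (A ∖ {m}) = ∅, so x is NOT a limit point.
  x = n: opens ∋ x are {l, m, n, o}; each meets A ∖ {n}, so x IS a limit point.
  x = o: open {o} ∋ x has {o} ∩ (A ∖ {o}) = ∅, so x is NOT a limit point.
Collecting: A' = {n}.


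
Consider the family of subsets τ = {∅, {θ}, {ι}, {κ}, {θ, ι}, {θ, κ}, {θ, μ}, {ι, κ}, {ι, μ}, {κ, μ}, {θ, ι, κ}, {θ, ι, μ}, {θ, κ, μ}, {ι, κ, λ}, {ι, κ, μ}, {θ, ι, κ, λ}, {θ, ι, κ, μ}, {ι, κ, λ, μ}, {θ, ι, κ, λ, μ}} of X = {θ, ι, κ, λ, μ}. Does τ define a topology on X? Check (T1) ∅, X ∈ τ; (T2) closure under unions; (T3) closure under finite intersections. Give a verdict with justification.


τ is NOT a topology on X.

Axiom (T1): ∅ ∈ τ? Yes; X ∈ τ? Yes.
Axiom (T2/T3): check pairwise unions and intersections of members of τ.
Counterexample for (T3): {θ, μ} ∩ {ι, μ} = {μ} ∉ τ. Therefore τ is NOT a topology.


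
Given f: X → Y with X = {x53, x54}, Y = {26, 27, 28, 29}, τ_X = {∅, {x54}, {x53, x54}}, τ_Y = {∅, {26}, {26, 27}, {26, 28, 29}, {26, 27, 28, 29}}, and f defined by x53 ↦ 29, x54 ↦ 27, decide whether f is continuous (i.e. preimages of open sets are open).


f is NOT continuous.

Compute f^{-1}(U) for each U ∈ τ_Y:
  U = ∅: f^{-1}(U) = ∅ ∈ τ_X ✓.
  U = {26}: f^{-1}(U) = ∅ ∈ τ_X ✓.
  U = {26, 27}: f^{-1}(U) = {x54} ∈ τ_X ✓.
  U = {26, 28, 29}: f^{-1}(U) = {x53} ∉ τ_X ✗.
  U = {26, 27, 28, 29}: f^{-1}(U) = {x53, x54} ∈ τ_X ✓.
Found U = {26, 28, 29} with f^{-1}(U) = {x53} not in τ_X. Therefore f is NOT continuous.


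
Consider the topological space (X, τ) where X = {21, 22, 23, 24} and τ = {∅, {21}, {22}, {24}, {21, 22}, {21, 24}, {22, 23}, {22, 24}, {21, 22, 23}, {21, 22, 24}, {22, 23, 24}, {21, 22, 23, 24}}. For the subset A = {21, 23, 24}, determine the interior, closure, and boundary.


int(A) = {21, 24}, cl(A) = {21, 23, 24}, ∂A = {23}.

Closed sets in (X, τ) are complements of opens:
  closed(X, τ) = {∅, {21}, {23}, {24}, {21, 23}, {21, 24}, {22, 23}, {23, 24}, {21, 22, 23}, {21, 23, 24}, {22, 23, 24}, {21, 22, 23, 24}}.
int(A) = ⋃ {U ∈ τ : U ⊆ A}. Opens contained in A: ∅, {21}, {24}, {21, 24}.
Taking the union of these: int(A) = {21, 24}.
cl(A) = ⋂ {C closed : A ⊆ C}. Closed sets containing A: {21, 23, 24}, {21, 22, 23, 24}.
Intersecting these: cl(A) = {21, 23, 24}.
∂A = cl(A) ∖ int(A) = {21, 23, 24} ∖ {21, 24} = {23}.


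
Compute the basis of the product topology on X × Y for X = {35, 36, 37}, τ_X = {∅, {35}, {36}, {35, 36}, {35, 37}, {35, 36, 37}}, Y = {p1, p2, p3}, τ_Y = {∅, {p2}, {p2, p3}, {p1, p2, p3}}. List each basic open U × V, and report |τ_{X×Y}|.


Basis B = {∅ × ∅, {35} × {p2}, {36} × {p2}, {35} × {p2, p3}, {35, 36} × {p2}, {35, 37} × {p2}, {36} × {p2, p3}, {35} × {p1, p2, p3}, {35, 36, 37} × {p2}, {36} × {p1, p2, p3}, {35, 36} × {p2, p3}, {35, 37} × {p2, p3}, {35, 36} × {p1, p2, p3}, {35, 37} × {p1, p2, p3}, {35, 36, 37} × {p2, p3}, {35, 36, 37} × {p1, p2, p3}}; |τ_{X×Y}| = 40.

Enumerate products U × V with U ∈ τ_X, V ∈ τ_Y (deduplicated):
  ∅ × ∅ = {} (∅)
  {35} × {p2} = {(35,p2)}
  {36} × {p2} = {(36,p2)}
  {35} × {p2, p3} = {(35,p2), (35,p3)}
  {35, 36} × {p2} = {(35,p2), (36,p2)}
  {35, 37} × {p2} = {(35,p2), (37,p2)}
  {36} × {p2, p3} = {(36,p2), (36,p3)}
  {35} × {p1, p2, p3} = {(35,p1), (35,p2), (35,p3)}
  {35, 36, 37} × {p2} = {(35,p2), (36,p2), (37,p2)}
  {36} × {p1, p2, p3} = {(36,p1), (36,p2), (36,p3)}
  {35, 36} × {p2, p3} = {(35,p2), (35,p3), (36,p2), (36,p3)}
  {35, 37} × {p2, p3} = {(35,p2), (35,p3), (37,p2), (37,p3)}
  {35, 36} × {p1, p2, p3} = {(35,p1), (35,p2), (35,p3), (36,p1), (36,p2), (36,p3)}
  {35, 37} × {p1, p2, p3} = {(35,p1), (35,p2), (35,p3), (37,p1), (37,p2), (37,p3)}
  {35, 36, 37} × {p2, p3} = {(35,p2), (35,p3), (36,p2), (36,p3), (37,p2), (37,p3)}
  {35, 36, 37} × {p1, p2, p3} = {(35,p1), (35,p2), (35,p3), (36,p1), (36,p2), (36,p3), (37,p1), (37,p2), (37,p3)}
These 16 distinct sets form the basis B.
Close under arbitrary unions to get τ_{X×Y}; counting gives |τ_{X×Y}| = 40.


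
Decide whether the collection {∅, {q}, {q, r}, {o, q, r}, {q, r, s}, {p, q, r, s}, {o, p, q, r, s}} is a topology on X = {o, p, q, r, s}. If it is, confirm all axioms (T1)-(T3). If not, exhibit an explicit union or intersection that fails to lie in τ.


τ is NOT a topology on X.

Axiom (T1): ∅ ∈ τ? Yes; X ∈ τ? Yes.
Axiom (T2/T3): check pairwise unions and intersections of members of τ.
Counterexample for (T2): {o, q, r} ∪ {q, r, s} = {o, q, r, s} ∉ τ. Therefore τ is NOT a topology.


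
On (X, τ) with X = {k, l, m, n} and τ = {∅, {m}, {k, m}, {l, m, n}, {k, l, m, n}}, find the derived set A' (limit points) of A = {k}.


A' = ∅

For each x ∈ X, list the open sets U ∈ τ with x ∈ U, then check whether U ∩ (A ∖ {x}) ≠ ∅ for every such U.
  x = k: open {k, m} ∋ x has {k, m} ∩ (A ∖ {k}) = ∅, so x is NOT a limit point.
  x = l: open {l, m, n} ∋ x has {l, m, n} ∩ (A ∖ {l}) = ∅, so x is NOT a limit point.
  x = m: open {m} ∋ x has {m} ∩ (A ∖ {m}) = ∅, so x is NOT a limit point.
  x = n: open {l, m, n} ∋ x has {l, m, n} ∩ (A ∖ {n}) = ∅, so x is NOT a limit point.
Collecting: A' = ∅.


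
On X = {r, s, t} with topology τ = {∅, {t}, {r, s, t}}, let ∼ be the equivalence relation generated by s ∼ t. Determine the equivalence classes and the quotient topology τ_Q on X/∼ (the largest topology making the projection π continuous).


X/∼ = {[r], [s=t]}; |τ_Q| = 2.

Equivalence classes: [r], [s=t].
Quotient map π: X → X/∼ sends r ↦ [r], s ↦ [s=t], t ↦ [s=t].
For each subset V ⊆ X/∼, compute π^{-1}(V) ⊆ X and check whether π^{-1}(V) ∈ τ. V is open in τ_Q iff π^{-1}(V) ∈ τ.
  V = {}: π^{-1}(V) = ∅ ∈ τ ✓.
  V = {[r]}: π^{-1}(V) = {r} ∉ τ ✗.
  V = {[s=t]}: π^{-1}(V) = {s, t} ∉ τ ✗.
  V = {[r], [s=t]}: π^{-1}(V) = {r, s, t} ∈ τ ✓.
Open sets in the quotient: τ_Q = {{}, {[r], [s=t]}} (2 elements).


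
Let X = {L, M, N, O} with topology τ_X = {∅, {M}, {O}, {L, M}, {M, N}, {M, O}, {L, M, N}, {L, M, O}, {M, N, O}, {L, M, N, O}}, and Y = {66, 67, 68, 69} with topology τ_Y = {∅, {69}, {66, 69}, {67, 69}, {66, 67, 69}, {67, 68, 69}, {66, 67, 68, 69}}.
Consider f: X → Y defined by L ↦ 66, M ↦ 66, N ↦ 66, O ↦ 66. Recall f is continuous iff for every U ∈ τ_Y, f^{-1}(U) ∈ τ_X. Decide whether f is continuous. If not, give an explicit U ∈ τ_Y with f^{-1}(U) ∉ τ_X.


f IS continuous.

Compute f^{-1}(U) for each U ∈ τ_Y:
  U = ∅: f^{-1}(U) = ∅ ∈ τ_X ✓.
  U = {69}: f^{-1}(U) = ∅ ∈ τ_X ✓.
  U = {66, 69}: f^{-1}(U) = {L, M, N, O} ∈ τ_X ✓.
  U = {67, 69}: f^{-1}(U) = ∅ ∈ τ_X ✓.
  U = {66, 67, 69}: f^{-1}(U) = {L, M, N, O} ∈ τ_X ✓.
  U = {67, 68, 69}: f^{-1}(U) = ∅ ∈ τ_X ✓.
  U = {66, 67, 68, 69}: f^{-1}(U) = {L, M, N, O} ∈ τ_X ✓.
Every preimage lies in τ_X, so f IS continuous.


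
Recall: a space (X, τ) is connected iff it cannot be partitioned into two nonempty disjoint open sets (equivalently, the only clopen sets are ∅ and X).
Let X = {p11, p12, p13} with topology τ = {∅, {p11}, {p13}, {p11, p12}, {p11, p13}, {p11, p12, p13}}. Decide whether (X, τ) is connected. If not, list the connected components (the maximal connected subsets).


(X, τ) is disconnected; components = [{p13}, {p11, p12}].

Find clopen sets (U ∈ τ with X ∖ U ∈ τ):
  U = ∅, X ∖ U = {p11, p12, p13} — both open, so U is clopen.
  U = {p13}, X ∖ U = {p11, p12} — both open, so U is clopen.
  U = {p11, p12}, X ∖ U = {p13} — both open, so U is clopen.
  U = {p11, p12, p13}, X ∖ U = ∅ — both open, so U is clopen.
Nontrivial clopen(s) exist: e.g. {p13}. So (X, τ) is disconnected.
Compute connected components by grouping points that agree on all clopens:
  component: {p13}
  component: {p11, p12}


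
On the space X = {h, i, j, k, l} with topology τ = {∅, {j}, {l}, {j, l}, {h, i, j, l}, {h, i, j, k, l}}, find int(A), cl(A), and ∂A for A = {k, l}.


int(A) = {l}, cl(A) = {h, i, k, l}, ∂A = {h, i, k}.

Closed sets in (X, τ) are complements of opens:
  closed(X, τ) = {∅, {k}, {h, i, k}, {h, i, j, k}, {h, i, k, l}, {h, i, j, k, l}}.
int(A) = ⋃ {U ∈ τ : U ⊆ A}. Opens contained in A: ∅, {l}.
Taking the union of these: int(A) = {l}.
cl(A) = ⋂ {C closed : A ⊆ C}. Closed sets containing A: {h, i, k, l}, {h, i, j, k, l}.
Intersecting these: cl(A) = {h, i, k, l}.
∂A = cl(A) ∖ int(A) = {h, i, k, l} ∖ {l} = {h, i, k}.


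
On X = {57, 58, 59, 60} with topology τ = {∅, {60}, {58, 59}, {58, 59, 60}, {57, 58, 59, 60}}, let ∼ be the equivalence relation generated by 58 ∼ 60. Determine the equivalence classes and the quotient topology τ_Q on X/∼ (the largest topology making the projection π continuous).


X/∼ = {[57], [58=60], [59]}; |τ_Q| = 3.

Equivalence classes: [57], [58=60], [59].
Quotient map π: X → X/∼ sends 57 ↦ [57], 58 ↦ [58=60], 59 ↦ [59], 60 ↦ [58=60].
For each subset V ⊆ X/∼, compute π^{-1}(V) ⊆ X and check whether π^{-1}(V) ∈ τ. V is open in τ_Q iff π^{-1}(V) ∈ τ.
  V = {}: π^{-1}(V) = ∅ ∈ τ ✓.
  V = {[57]}: π^{-1}(V) = {57} ∉ τ ✗.
  V = {[58=60]}: π^{-1}(V) = {58, 60} ∉ τ ✗.
  V = {[57], [58=60]}: π^{-1}(V) = {57, 58, 60} ∉ τ ✗.
  V = {[59]}: π^{-1}(V) = {59} ∉ τ ✗.
  V = {[57], [59]}: π^{-1}(V) = {57, 59} ∉ τ ✗.
  V = {[58=60], [59]}: π^{-1}(V) = {58, 59, 60} ∈ τ ✓.
  V = {[57], [58=60], [59]}: π^{-1}(V) = {57, 58, 59, 60} ∈ τ ✓.
Open sets in the quotient: τ_Q = {{}, {[58=60], [59]}, {[57], [58=60], [59]}} (3 elements).


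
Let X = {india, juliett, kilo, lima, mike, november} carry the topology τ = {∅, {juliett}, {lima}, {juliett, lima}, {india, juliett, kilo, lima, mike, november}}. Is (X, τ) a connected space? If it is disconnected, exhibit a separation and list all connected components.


(X, τ) is connected.

Find clopen sets (U ∈ τ with X ∖ U ∈ τ):
  U = ∅, X ∖ U = {india, juliett, kilo, lima, mike, november} — both open, so U is clopen.
  U = {india, juliett, kilo, lima, mike, november}, X ∖ U = ∅ — both open, so U is clopen.
Only trivial clopens (∅ and X) exist, so (X, τ) is connected.
Compute connected components by grouping points that agree on all clopens:
  component: {india, juliett, kilo, lima, mike, november}


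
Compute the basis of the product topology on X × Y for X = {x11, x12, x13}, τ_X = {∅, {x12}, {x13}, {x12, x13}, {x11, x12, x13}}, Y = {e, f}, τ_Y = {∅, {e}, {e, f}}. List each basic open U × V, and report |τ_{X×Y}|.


Basis B = {∅ × ∅, {x12} × {e}, {x13} × {e}, {x12} × {e, f}, {x12, x13} × {e}, {x13} × {e, f}, {x11, x12, x13} × {e}, {x12, x13} × {e, f}, {x11, x12, x13} × {e, f}}; |τ_{X×Y}| = 14.

Enumerate products U × V with U ∈ τ_X, V ∈ τ_Y (deduplicated):
  ∅ × ∅ = {} (∅)
  {x12} × {e} = {(x12,e)}
  {x13} × {e} = {(x13,e)}
  {x12} × {e, f} = {(x12,e), (x12,f)}
  {x12, x13} × {e} = {(x12,e), (x13,e)}
  {x13} × {e, f} = {(x13,e), (x13,f)}
  {x11, x12, x13} × {e} = {(x11,e), (x12,e), (x13,e)}
  {x12, x13} × {e, f} = {(x12,e), (x12,f), (x13,e), (x13,f)}
  {x11, x12, x13} × {e, f} = {(x11,e), (x11,f), (x12,e), (x12,f), (x13,e), (x13,f)}
These 9 distinct sets form the basis B.
Close under arbitrary unions to get τ_{X×Y}; counting gives |τ_{X×Y}| = 14.


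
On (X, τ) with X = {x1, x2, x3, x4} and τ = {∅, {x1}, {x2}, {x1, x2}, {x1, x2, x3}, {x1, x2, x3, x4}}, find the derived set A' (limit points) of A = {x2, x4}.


A' = {x3, x4}

For each x ∈ X, list the open sets U ∈ τ with x ∈ U, then check whether U ∩ (A ∖ {x}) ≠ ∅ for every such U.
  x = x1: open {x1} ∋ x has {x1} ∩ (A ∖ {x1}) = ∅, so x is NOT a limit point.
  x = x2: open {x2} ∋ x has {x2} ∩ (A ∖ {x2}) = ∅, so x is NOT a limit point.
  x = x3: opens ∋ x are {x1, x2, x3}, {x1, x2, x3, x4}; each meets A ∖ {x3}, so x IS a limit point.
  x = x4: opens ∋ x are {x1, x2, x3, x4}; each meets A ∖ {x4}, so x IS a limit point.
Collecting: A' = {x3, x4}.


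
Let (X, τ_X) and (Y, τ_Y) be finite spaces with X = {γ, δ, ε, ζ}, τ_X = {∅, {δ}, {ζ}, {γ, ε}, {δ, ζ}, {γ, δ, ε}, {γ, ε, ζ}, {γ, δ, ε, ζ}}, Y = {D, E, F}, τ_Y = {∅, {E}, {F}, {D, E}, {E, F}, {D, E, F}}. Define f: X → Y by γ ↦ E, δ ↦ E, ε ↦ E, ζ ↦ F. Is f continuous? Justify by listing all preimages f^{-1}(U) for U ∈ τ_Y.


f IS continuous.

Compute f^{-1}(U) for each U ∈ τ_Y:
  U = ∅: f^{-1}(U) = ∅ ∈ τ_X ✓.
  U = {E}: f^{-1}(U) = {γ, δ, ε} ∈ τ_X ✓.
  U = {F}: f^{-1}(U) = {ζ} ∈ τ_X ✓.
  U = {D, E}: f^{-1}(U) = {γ, δ, ε} ∈ τ_X ✓.
  U = {E, F}: f^{-1}(U) = {γ, δ, ε, ζ} ∈ τ_X ✓.
  U = {D, E, F}: f^{-1}(U) = {γ, δ, ε, ζ} ∈ τ_X ✓.
Every preimage lies in τ_X, so f IS continuous.


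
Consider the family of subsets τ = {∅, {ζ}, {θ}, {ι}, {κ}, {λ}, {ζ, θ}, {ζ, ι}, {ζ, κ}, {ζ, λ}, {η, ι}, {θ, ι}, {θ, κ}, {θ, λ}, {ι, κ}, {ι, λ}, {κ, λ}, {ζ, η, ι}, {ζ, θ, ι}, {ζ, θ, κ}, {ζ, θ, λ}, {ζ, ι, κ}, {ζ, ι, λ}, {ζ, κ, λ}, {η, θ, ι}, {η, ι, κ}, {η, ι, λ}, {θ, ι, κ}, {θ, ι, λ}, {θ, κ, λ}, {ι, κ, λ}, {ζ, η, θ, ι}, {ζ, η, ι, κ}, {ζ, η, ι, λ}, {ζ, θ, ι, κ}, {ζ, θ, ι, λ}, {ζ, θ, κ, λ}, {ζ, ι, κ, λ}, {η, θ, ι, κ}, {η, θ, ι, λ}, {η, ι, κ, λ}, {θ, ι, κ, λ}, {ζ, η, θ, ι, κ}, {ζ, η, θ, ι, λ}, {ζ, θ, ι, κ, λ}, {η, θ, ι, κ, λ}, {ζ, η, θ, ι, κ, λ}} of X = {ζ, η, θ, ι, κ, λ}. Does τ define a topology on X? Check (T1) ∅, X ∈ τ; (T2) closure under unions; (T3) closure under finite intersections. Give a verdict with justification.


τ is NOT a topology on X.

Axiom (T1): ∅ ∈ τ? Yes; X ∈ τ? Yes.
Axiom (T2/T3): check pairwise unions and intersections of members of τ.
Counterexample for (T2): {ζ} ∪ {η, ι, κ, λ} = {ζ, η, ι, κ, λ} ∉ τ. Therefore τ is NOT a topology.


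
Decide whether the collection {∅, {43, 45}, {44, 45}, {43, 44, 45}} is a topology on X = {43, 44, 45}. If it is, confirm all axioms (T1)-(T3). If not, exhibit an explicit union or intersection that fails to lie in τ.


τ is NOT a topology on X.

Axiom (T1): ∅ ∈ τ? Yes; X ∈ τ? Yes.
Axiom (T2/T3): check pairwise unions and intersections of members of τ.
Counterexample for (T3): {43, 45} ∩ {44, 45} = {45} ∉ τ. Therefore τ is NOT a topology.


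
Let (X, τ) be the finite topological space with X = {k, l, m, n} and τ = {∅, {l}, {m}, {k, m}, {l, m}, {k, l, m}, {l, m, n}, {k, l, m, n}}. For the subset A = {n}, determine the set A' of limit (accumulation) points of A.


A' = ∅

For each x ∈ X, list the open sets U ∈ τ with x ∈ U, then check whether U ∩ (A ∖ {x}) ≠ ∅ for every such U.
  x = k: open {k, m} ∋ x has {k, m} ∩ (A ∖ {k}) = ∅, so x is NOT a limit point.
  x = l: open {l} ∋ x has {l} ∩ (A ∖ {l}) = ∅, so x is NOT a limit point.
  x = m: open {m} ∋ x has {m} ∩ (A ∖ {m}) = ∅, so x is NOT a limit point.
  x = n: open {l, m, n} ∋ x has {l, m, n} ∩ (A ∖ {n}) = ∅, so x is NOT a limit point.
Collecting: A' = ∅.


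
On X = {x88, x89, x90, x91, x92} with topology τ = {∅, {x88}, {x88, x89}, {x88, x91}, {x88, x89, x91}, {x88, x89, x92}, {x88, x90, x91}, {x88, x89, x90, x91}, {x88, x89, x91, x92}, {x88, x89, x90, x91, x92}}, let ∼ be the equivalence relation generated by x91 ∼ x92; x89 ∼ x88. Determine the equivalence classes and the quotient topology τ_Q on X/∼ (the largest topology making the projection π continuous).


X/∼ = {[x88=x89], [x90], [x91=x92]}; |τ_Q| = 4.

Equivalence classes: [x88=x89], [x90], [x91=x92].
Quotient map π: X → X/∼ sends x88 ↦ [x88=x89], x89 ↦ [x88=x89], x90 ↦ [x90], x91 ↦ [x91=x92], x92 ↦ [x91=x92].
For each subset V ⊆ X/∼, compute π^{-1}(V) ⊆ X and check whether π^{-1}(V) ∈ τ. V is open in τ_Q iff π^{-1}(V) ∈ τ.
  V = {}: π^{-1}(V) = ∅ ∈ τ ✓.
  V = {[x88=x89]}: π^{-1}(V) = {x88, x89} ∈ τ ✓.
  V = {[x90]}: π^{-1}(V) = {x90} ∉ τ ✗.
  V = {[x88=x89], [x90]}: π^{-1}(V) = {x88, x89, x90} ∉ τ ✗.
  V = {[x91=x92]}: π^{-1}(V) = {x91, x92} ∉ τ ✗.
  V = {[x88=x89], [x91=x92]}: π^{-1}(V) = {x88, x89, x91, x92} ∈ τ ✓.
  V = {[x90], [x91=x92]}: π^{-1}(V) = {x90, x91, x92} ∉ τ ✗.
  V = {[x88=x89], [x90], [x91=x92]}: π^{-1}(V) = {x88, x89, x90, x91, x92} ∈ τ ✓.
Open sets in the quotient: τ_Q = {{}, {[x88=x89]}, {[x88=x89], [x91=x92]}, {[x88=x89], [x90], [x91=x92]}} (4 elements).


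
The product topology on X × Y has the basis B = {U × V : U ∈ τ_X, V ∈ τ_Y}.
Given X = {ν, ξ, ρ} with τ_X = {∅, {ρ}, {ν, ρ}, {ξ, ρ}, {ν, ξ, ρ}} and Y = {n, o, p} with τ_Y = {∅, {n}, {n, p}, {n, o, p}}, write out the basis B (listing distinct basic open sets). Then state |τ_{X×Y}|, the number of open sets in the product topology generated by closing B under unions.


Basis B = {∅ × ∅, {ρ} × {n}, {ν, ρ} × {n}, {ξ, ρ} × {n}, {ρ} × {n, p}, {ν, ξ, ρ} × {n}, {ρ} × {n, o, p}, {ν, ρ} × {n, p}, {ξ, ρ} × {n, p}, {ν, ρ} × {n, o, p}, {ν, ξ, ρ} × {n, p}, {ξ, ρ} × {n, o, p}, {ν, ξ, ρ} × {n, o, p}}; |τ_{X×Y}| = 30.

Enumerate products U × V with U ∈ τ_X, V ∈ τ_Y (deduplicated):
  ∅ × ∅ = {} (∅)
  {ρ} × {n} = {(ρ,n)}
  {ν, ρ} × {n} = {(ν,n), (ρ,n)}
  {ξ, ρ} × {n} = {(ξ,n), (ρ,n)}
  {ρ} × {n, p} = {(ρ,n), (ρ,p)}
  {ν, ξ, ρ} × {n} = {(ν,n), (ξ,n), (ρ,n)}
  {ρ} × {n, o, p} = {(ρ,n), (ρ,o), (ρ,p)}
  {ν, ρ} × {n, p} = {(ν,n), (ν,p), (ρ,n), (ρ,p)}
  {ξ, ρ} × {n, p} = {(ξ,n), (ξ,p), (ρ,n), (ρ,p)}
  {ν, ρ} × {n, o, p} = {(ν,n), (ν,o), (ν,p), (ρ,n), (ρ,o), (ρ,p)}
  {ν, ξ, ρ} × {n, p} = {(ν,n), (ν,p), (ξ,n), (ξ,p), (ρ,n), (ρ,p)}
  {ξ, ρ} × {n, o, p} = {(ξ,n), (ξ,o), (ξ,p), (ρ,n), (ρ,o), (ρ,p)}
  {ν, ξ, ρ} × {n, o, p} = {(ν,n), (ν,o), (ν,p), (ξ,n), (ξ,o), (ξ,p), (ρ,n), (ρ,o), (ρ,p)}
These 13 distinct sets form the basis B.
Close under arbitrary unions to get τ_{X×Y}; counting gives |τ_{X×Y}| = 30.


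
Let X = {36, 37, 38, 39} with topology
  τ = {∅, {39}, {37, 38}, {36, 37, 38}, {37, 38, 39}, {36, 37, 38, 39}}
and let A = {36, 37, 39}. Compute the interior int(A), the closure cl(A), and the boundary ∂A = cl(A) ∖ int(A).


int(A) = {39}, cl(A) = {36, 37, 38, 39}, ∂A = {36, 37, 38}.

Closed sets in (X, τ) are complements of opens:
  closed(X, τ) = {∅, {36}, {39}, {36, 39}, {36, 37, 38}, {36, 37, 38, 39}}.
int(A) = ⋃ {U ∈ τ : U ⊆ A}. Opens contained in A: ∅, {39}.
Taking the union of these: int(A) = {39}.
cl(A) = ⋂ {C closed : A ⊆ C}. Closed sets containing A: {36, 37, 38, 39}.
Intersecting these: cl(A) = {36, 37, 38, 39}.
∂A = cl(A) ∖ int(A) = {36, 37, 38, 39} ∖ {39} = {36, 37, 38}.


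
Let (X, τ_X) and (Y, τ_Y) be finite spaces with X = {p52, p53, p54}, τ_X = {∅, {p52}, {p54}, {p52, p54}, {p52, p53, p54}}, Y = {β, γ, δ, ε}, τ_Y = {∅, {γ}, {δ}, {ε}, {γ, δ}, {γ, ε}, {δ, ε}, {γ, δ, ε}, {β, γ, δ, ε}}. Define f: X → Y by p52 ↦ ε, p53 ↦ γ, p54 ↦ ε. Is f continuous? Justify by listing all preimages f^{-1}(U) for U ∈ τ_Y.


f is NOT continuous.

Compute f^{-1}(U) for each U ∈ τ_Y:
  U = ∅: f^{-1}(U) = ∅ ∈ τ_X ✓.
  U = {γ}: f^{-1}(U) = {p53} ∉ τ_X ✗.
  U = {δ}: f^{-1}(U) = ∅ ∈ τ_X ✓.
  U = {ε}: f^{-1}(U) = {p52, p54} ∈ τ_X ✓.
  U = {γ, δ}: f^{-1}(U) = {p53} ∉ τ_X ✗.
  U = {γ, ε}: f^{-1}(U) = {p52, p53, p54} ∈ τ_X ✓.
  U = {δ, ε}: f^{-1}(U) = {p52, p54} ∈ τ_X ✓.
  U = {γ, δ, ε}: f^{-1}(U) = {p52, p53, p54} ∈ τ_X ✓.
  U = {β, γ, δ, ε}: f^{-1}(U) = {p52, p53, p54} ∈ τ_X ✓.
Found U = {γ} with f^{-1}(U) = {p53} not in τ_X. Therefore f is NOT continuous.


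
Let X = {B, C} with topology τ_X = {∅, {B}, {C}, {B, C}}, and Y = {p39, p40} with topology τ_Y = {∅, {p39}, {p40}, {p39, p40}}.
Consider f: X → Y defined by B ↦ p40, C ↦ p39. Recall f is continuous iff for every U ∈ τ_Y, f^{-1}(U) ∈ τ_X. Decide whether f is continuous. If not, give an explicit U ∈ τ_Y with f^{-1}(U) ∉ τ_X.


f IS continuous.

Compute f^{-1}(U) for each U ∈ τ_Y:
  U = ∅: f^{-1}(U) = ∅ ∈ τ_X ✓.
  U = {p39}: f^{-1}(U) = {C} ∈ τ_X ✓.
  U = {p40}: f^{-1}(U) = {B} ∈ τ_X ✓.
  U = {p39, p40}: f^{-1}(U) = {B, C} ∈ τ_X ✓.
Every preimage lies in τ_X, so f IS continuous.


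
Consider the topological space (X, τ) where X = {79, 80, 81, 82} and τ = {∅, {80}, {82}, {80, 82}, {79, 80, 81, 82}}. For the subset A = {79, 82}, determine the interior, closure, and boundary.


int(A) = {82}, cl(A) = {79, 81, 82}, ∂A = {79, 81}.

Closed sets in (X, τ) are complements of opens:
  closed(X, τ) = {∅, {79, 81}, {79, 80, 81}, {79, 81, 82}, {79, 80, 81, 82}}.
int(A) = ⋃ {U ∈ τ : U ⊆ A}. Opens contained in A: ∅, {82}.
Taking the union of these: int(A) = {82}.
cl(A) = ⋂ {C closed : A ⊆ C}. Closed sets containing A: {79, 81, 82}, {79, 80, 81, 82}.
Intersecting these: cl(A) = {79, 81, 82}.
∂A = cl(A) ∖ int(A) = {79, 81, 82} ∖ {82} = {79, 81}.


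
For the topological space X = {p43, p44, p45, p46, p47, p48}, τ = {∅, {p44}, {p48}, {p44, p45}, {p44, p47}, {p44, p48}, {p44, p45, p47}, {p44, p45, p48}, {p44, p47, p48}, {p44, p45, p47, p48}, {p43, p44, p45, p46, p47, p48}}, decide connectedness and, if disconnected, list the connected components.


(X, τ) is connected.

Find clopen sets (U ∈ τ with X ∖ U ∈ τ):
  U = ∅, X ∖ U = {p43, p44, p45, p46, p47, p48} — both open, so U is clopen.
  U = {p43, p44, p45, p46, p47, p48}, X ∖ U = ∅ — both open, so U is clopen.
Only trivial clopens (∅ and X) exist, so (X, τ) is connected.
Compute connected components by grouping points that agree on all clopens:
  component: {p43, p44, p45, p46, p47, p48}


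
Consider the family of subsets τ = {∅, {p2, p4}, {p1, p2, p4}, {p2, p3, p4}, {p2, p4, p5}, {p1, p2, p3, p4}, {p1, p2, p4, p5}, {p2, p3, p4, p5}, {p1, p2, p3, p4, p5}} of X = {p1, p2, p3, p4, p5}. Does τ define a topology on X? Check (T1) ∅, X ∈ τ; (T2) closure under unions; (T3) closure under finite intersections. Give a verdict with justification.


τ IS a topology on X.

Axiom (T1): ∅ ∈ τ? Yes; X ∈ τ? Yes.
Axiom (T2/T3): check pairwise unions and intersections of members of τ.
All pairwise intersections and unions checked — each lies in τ. Therefore τ satisfies (T1), (T2), (T3): it IS a topology on X.


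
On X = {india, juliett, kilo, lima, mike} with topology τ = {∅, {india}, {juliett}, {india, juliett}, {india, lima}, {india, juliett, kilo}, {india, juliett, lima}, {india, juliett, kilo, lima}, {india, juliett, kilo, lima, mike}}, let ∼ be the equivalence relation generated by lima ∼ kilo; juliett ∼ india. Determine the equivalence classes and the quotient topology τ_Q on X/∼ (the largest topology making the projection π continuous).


X/∼ = {[india=juliett], [kilo=lima], [mike]}; |τ_Q| = 4.

Equivalence classes: [india=juliett], [kilo=lima], [mike].
Quotient map π: X → X/∼ sends india ↦ [india=juliett], juliett ↦ [india=juliett], kilo ↦ [kilo=lima], lima ↦ [kilo=lima], mike ↦ [mike].
For each subset V ⊆ X/∼, compute π^{-1}(V) ⊆ X and check whether π^{-1}(V) ∈ τ. V is open in τ_Q iff π^{-1}(V) ∈ τ.
  V = {}: π^{-1}(V) = ∅ ∈ τ ✓.
  V = {[india=juliett]}: π^{-1}(V) = {india, juliett} ∈ τ ✓.
  V = {[kilo=lima]}: π^{-1}(V) = {kilo, lima} ∉ τ ✗.
  V = {[india=juliett], [kilo=lima]}: π^{-1}(V) = {india, juliett, kilo, lima} ∈ τ ✓.
  V = {[mike]}: π^{-1}(V) = {mike} ∉ τ ✗.
  V = {[india=juliett], [mike]}: π^{-1}(V) = {india, juliett, mike} ∉ τ ✗.
  V = {[kilo=lima], [mike]}: π^{-1}(V) = {kilo, lima, mike} ∉ τ ✗.
  V = {[india=juliett], [kilo=lima], [mike]}: π^{-1}(V) = {india, juliett, kilo, lima, mike} ∈ τ ✓.
Open sets in the quotient: τ_Q = {{}, {[india=juliett]}, {[india=juliett], [kilo=lima]}, {[india=juliett], [kilo=lima], [mike]}} (4 elements).


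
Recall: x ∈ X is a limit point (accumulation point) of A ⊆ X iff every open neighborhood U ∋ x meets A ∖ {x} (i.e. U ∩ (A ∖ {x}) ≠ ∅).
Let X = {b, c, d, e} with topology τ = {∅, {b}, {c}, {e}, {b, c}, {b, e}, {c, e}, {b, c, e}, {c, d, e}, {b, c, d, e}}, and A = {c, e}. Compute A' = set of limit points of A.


A' = {d}

For each x ∈ X, list the open sets U ∈ τ with x ∈ U, then check whether U ∩ (A ∖ {x}) ≠ ∅ for every such U.
  x = b: open {b} ∋ x has {b} ∩ (A ∖ {b}) = ∅, so x is NOT a limit point.
  x = c: open {c} ∋ x has {c} ∩ (A ∖ {c}) = ∅, so x is NOT a limit point.
  x = d: opens ∋ x are {c, d, e}, {b, c, d, e}; each meets A ∖ {d}, so x IS a limit point.
  x = e: open {e} ∋ x has {e} ∩ (A ∖ {e}) = ∅, so x is NOT a limit point.
Collecting: A' = {d}.


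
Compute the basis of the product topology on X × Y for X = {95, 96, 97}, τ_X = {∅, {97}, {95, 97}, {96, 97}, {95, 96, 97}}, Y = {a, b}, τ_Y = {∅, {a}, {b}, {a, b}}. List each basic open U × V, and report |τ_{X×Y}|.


Basis B = {∅ × ∅, {97} × {a}, {97} × {b}, {95, 97} × {a}, {95, 97} × {b}, {96, 97} × {a}, {96, 97} × {b}, {97} × {a, b}, {95, 96, 97} × {a}, {95, 96, 97} × {b}, {95, 97} × {a, b}, {96, 97} × {a, b}, {95, 96, 97} × {a, b}}; |τ_{X×Y}| = 25.

Enumerate products U × V with U ∈ τ_X, V ∈ τ_Y (deduplicated):
  ∅ × ∅ = {} (∅)
  {97} × {a} = {(97,a)}
  {97} × {b} = {(97,b)}
  {95, 97} × {a} = {(95,a), (97,a)}
  {95, 97} × {b} = {(95,b), (97,b)}
  {96, 97} × {a} = {(96,a), (97,a)}
  {96, 97} × {b} = {(96,b), (97,b)}
  {97} × {a, b} = {(97,a), (97,b)}
  {95, 96, 97} × {a} = {(95,a), (96,a), (97,a)}
  {95, 96, 97} × {b} = {(95,b), (96,b), (97,b)}
  {95, 97} × {a, b} = {(95,a), (95,b), (97,a), (97,b)}
  {96, 97} × {a, b} = {(96,a), (96,b), (97,a), (97,b)}
  {95, 96, 97} × {a, b} = {(95,a), (95,b), (96,a), (96,b), (97,a), (97,b)}
These 13 distinct sets form the basis B.
Close under arbitrary unions to get τ_{X×Y}; counting gives |τ_{X×Y}| = 25.


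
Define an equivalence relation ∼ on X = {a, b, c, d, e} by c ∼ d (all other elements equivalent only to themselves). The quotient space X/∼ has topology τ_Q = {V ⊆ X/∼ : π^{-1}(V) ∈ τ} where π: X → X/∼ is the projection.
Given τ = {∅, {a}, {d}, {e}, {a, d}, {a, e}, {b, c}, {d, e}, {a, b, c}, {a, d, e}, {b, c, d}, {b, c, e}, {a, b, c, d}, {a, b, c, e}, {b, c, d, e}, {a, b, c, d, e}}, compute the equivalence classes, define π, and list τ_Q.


X/∼ = {[a], [b], [c=d], [e]}; |τ_Q| = 8.

Equivalence classes: [a], [b], [c=d], [e].
Quotient map π: X → X/∼ sends a ↦ [a], b ↦ [b], c ↦ [c=d], d ↦ [c=d], e ↦ [e].
For each subset V ⊆ X/∼, compute π^{-1}(V) ⊆ X and check whether π^{-1}(V) ∈ τ. V is open in τ_Q iff π^{-1}(V) ∈ τ.
  V = {}: π^{-1}(V) = ∅ ∈ τ ✓.
  V = {[a]}: π^{-1}(V) = {a} ∈ τ ✓.
  V = {[b]}: π^{-1}(V) = {b} ∉ τ ✗.
  V = {[a], [b]}: π^{-1}(V) = {a, b} ∉ τ ✗.
  V = {[c=d]}: π^{-1}(V) = {c, d} ∉ τ ✗.
  V = {[a], [c=d]}: π^{-1}(V) = {a, c, d} ∉ τ ✗.
  V = {[b], [c=d]}: π^{-1}(V) = {b, c, d} ∈ τ ✓.
  V = {[a], [b], [c=d]}: π^{-1}(V) = {a, b, c, d} ∈ τ ✓.
  V = {[e]}: π^{-1}(V) = {e} ∈ τ ✓.
  V = {[a], [e]}: π^{-1}(V) = {a, e} ∈ τ ✓.
  V = {[b], [e]}: π^{-1}(V) = {b, e} ∉ τ ✗.
  V = {[a], [b], [e]}: π^{-1}(V) = {a, b, e} ∉ τ ✗.
  V = {[c=d], [e]}: π^{-1}(V) = {c, d, e} ∉ τ ✗.
  V = {[a], [c=d], [e]}: π^{-1}(V) = {a, c, d, e} ∉ τ ✗.
  V = {[b], [c=d], [e]}: π^{-1}(V) = {b, c, d, e} ∈ τ ✓.
  V = {[a], [b], [c=d], [e]}: π^{-1}(V) = {a, b, c, d, e} ∈ τ ✓.
Open sets in the quotient: τ_Q = {{}, {[a]}, {[b], [c=d]}, {[a], [b], [c=d]}, {[e]}, {[a], [e]}, {[b], [c=d], [e]}, {[a], [b], [c=d], [e]}} (8 elements).


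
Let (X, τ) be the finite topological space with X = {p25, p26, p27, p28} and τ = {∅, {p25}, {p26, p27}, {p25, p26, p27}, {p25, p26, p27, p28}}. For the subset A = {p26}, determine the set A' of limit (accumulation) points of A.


A' = {p27, p28}

For each x ∈ X, list the open sets U ∈ τ with x ∈ U, then check whether U ∩ (A ∖ {x}) ≠ ∅ for every such U.
  x = p25: open {p25} ∋ x has {p25} ∩ (A ∖ {p25}) = ∅, so x is NOT a limit point.
  x = p26: open {p26, p27} ∋ x has {p26, p27} ∩ (A ∖ {p26}) = ∅, so x is NOT a limit point.
  x = p27: opens ∋ x are {p26, p27}, {p25, p26, p27}, {p25, p26, p27, p28}; each meets A ∖ {p27}, so x IS a limit point.
  x = p28: opens ∋ x are {p25, p26, p27, p28}; each meets A ∖ {p28}, so x IS a limit point.
Collecting: A' = {p27, p28}.


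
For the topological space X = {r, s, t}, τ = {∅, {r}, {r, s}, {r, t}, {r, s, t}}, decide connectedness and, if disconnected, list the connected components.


(X, τ) is connected.

Find clopen sets (U ∈ τ with X ∖ U ∈ τ):
  U = ∅, X ∖ U = {r, s, t} — both open, so U is clopen.
  U = {r, s, t}, X ∖ U = ∅ — both open, so U is clopen.
Only trivial clopens (∅ and X) exist, so (X, τ) is connected.
Compute connected components by grouping points that agree on all clopens:
  component: {r, s, t}


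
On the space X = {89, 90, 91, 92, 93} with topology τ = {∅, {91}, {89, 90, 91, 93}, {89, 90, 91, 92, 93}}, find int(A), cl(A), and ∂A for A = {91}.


int(A) = {91}, cl(A) = {89, 90, 91, 92, 93}, ∂A = {89, 90, 92, 93}.

Closed sets in (X, τ) are complements of opens:
  closed(X, τ) = {∅, {92}, {89, 90, 92, 93}, {89, 90, 91, 92, 93}}.
int(A) = ⋃ {U ∈ τ : U ⊆ A}. Opens contained in A: ∅, {91}.
Taking the union of these: int(A) = {91}.
cl(A) = ⋂ {C closed : A ⊆ C}. Closed sets containing A: {89, 90, 91, 92, 93}.
Intersecting these: cl(A) = {89, 90, 91, 92, 93}.
∂A = cl(A) ∖ int(A) = {89, 90, 91, 92, 93} ∖ {91} = {89, 90, 92, 93}.


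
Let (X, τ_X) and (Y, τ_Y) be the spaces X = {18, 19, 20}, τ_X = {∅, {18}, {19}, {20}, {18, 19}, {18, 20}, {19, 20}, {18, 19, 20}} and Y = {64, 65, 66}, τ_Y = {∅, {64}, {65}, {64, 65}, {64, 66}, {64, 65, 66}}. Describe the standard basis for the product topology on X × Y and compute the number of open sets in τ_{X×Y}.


Basis B = {∅ × ∅, {18} × {64}, {18} × {65}, {19} × {64}, {19} × {65}, {20} × {64}, {20} × {65}, {18} × {64, 65}, {18} × {64, 66}, {18, 19} × {64}, {18, 20} × {64}, {18, 19} × {65}, {18, 20} × {65}, {19} × {64, 65}, {19} × {64, 66}, {19, 20} × {64}, {19, 20} × {65}, {20} × {64, 65}, {20} × {64, 66}, {18} × {64, 65, 66}, {18, 19, 20} × {64}, {18, 19, 20} × {65}, {19} × {64, 65, 66}, {20} × {64, 65, 66}, {18, 19} × {64, 65}, {18, 20} × {64, 65}, {18, 19} × {64, 66}, {18, 20} × {64, 66}, {19, 20} × {64, 65}, {19, 20} × {64, 66}, {18, 19} × {64, 65, 66}, {18, 20} × {64, 65, 66}, {18, 19, 20} × {64, 65}, {18, 19, 20} × {64, 66}, {19, 20} × {64, 65, 66}, {18, 19, 20} × {64, 65, 66}}; |τ_{X×Y}| = 216.

Enumerate products U × V with U ∈ τ_X, V ∈ τ_Y (deduplicated):
  ∅ × ∅ = {} (∅)
  {18} × {64} = {(18,64)}
  {18} × {65} = {(18,65)}
  {19} × {64} = {(19,64)}
  {19} × {65} = {(19,65)}
  {20} × {64} = {(20,64)}
  {20} × {65} = {(20,65)}
  {18} × {64, 65} = {(18,64), (18,65)}
  {18} × {64, 66} = {(18,64), (18,66)}
  {18, 19} × {64} = {(18,64), (19,64)}
  {18, 20} × {64} = {(18,64), (20,64)}
  {18, 19} × {65} = {(18,65), (19,65)}
  {18, 20} × {65} = {(18,65), (20,65)}
  {19} × {64, 65} = {(19,64), (19,65)}
  {19} × {64, 66} = {(19,64), (19,66)}
  {19, 20} × {64} = {(19,64), (20,64)}
  {19, 20} × {65} = {(19,65), (20,65)}
  {20} × {64, 65} = {(20,64), (20,65)}
  {20} × {64, 66} = {(20,64), (20,66)}
  {18} × {64, 65, 66} = {(18,64), (18,65), (18,66)}
  {18, 19, 20} × {64} = {(18,64), (19,64), (20,64)}
  {18, 19, 20} × {65} = {(18,65), (19,65), (20,65)}
  {19} × {64, 65, 66} = {(19,64), (19,65), (19,66)}
  {20} × {64, 65, 66} = {(20,64), (20,65), (20,66)}
  {18, 19} × {64, 65} = {(18,64), (18,65), (19,64), (19,65)}
  {18, 20} × {64, 65} = {(18,64), (18,65), (20,64), (20,65)}
  {18, 19} × {64, 66} = {(18,64), (18,66), (19,64), (19,66)}
  {18, 20} × {64, 66} = {(18,64), (18,66), (20,64), (20,66)}
  {19, 20} × {64, 65} = {(19,64), (19,65), (20,64), (20,65)}
  {19, 20} × {64, 66} = {(19,64), (19,66), (20,64), (20,66)}
  {18, 19} × {64, 65, 66} = {(18,64), (18,65), (18,66), (19,64), (19,65), (19,66)}
  {18, 20} × {64, 65, 66} = {(18,64), (18,65), (18,66), (20,64), (20,65), (20,66)}
  {18, 19, 20} × {64, 65} = {(18,64), (18,65), (19,64), (19,65), (20,64), (20,65)}
  {18, 19, 20} × {64, 66} = {(18,64), (18,66), (19,64), (19,66), (20,64), (20,66)}
  {19, 20} × {64, 65, 66} = {(19,64), (19,65), (19,66), (20,64), (20,65), (20,66)}
  {18, 19, 20} × {64, 65, 66} = {(18,64), (18,65), (18,66), (19,64), (19,65), (19,66), (20,64), (20,65), (20,66)}
These 36 distinct sets form the basis B.
Close under arbitrary unions to get τ_{X×Y}; counting gives |τ_{X×Y}| = 216.
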